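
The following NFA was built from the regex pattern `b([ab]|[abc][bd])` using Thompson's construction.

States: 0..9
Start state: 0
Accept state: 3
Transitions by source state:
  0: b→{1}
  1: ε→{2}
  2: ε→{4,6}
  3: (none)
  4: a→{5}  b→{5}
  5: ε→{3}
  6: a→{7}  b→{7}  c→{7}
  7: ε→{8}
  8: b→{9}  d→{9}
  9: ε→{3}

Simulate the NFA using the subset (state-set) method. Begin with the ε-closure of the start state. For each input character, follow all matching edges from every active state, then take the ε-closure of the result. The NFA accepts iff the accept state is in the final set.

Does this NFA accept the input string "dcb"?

Answer: REJECT

Steps:
S₀ = ε-closure({0}) = {0}
'd' @ 1: {}  — state set empty
rest 'cb' ignored (set empty)
after full input: {}  (accept=3 not in)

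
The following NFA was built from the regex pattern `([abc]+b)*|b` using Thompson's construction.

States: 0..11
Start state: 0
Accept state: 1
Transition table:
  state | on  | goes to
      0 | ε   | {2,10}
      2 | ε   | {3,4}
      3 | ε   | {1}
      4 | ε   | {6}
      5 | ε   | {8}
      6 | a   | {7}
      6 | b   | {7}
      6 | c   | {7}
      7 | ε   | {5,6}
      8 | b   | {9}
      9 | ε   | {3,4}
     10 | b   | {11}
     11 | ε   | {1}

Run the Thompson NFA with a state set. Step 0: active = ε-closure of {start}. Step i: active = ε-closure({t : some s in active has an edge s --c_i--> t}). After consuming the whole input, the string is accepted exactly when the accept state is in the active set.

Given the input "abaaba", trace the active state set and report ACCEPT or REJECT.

Answer: REJECT

Trace:
start: ε-closure({0}) = {0,1,2,3,4,6,10}
'a' @ 1: {5,6,7,8}
'b' @ 2: {1,3,4,5,6,7,8,9}  (accept∈set)
'a' @ 3: {5,6,7,8}
'a' @ 4: {5,6,7,8}
'b' @ 5: {1,3,4,5,6,7,8,9}  (accept∈set)
'a' @ 6: {5,6,7,8}
end set {5,6,7,8} — state 1 not in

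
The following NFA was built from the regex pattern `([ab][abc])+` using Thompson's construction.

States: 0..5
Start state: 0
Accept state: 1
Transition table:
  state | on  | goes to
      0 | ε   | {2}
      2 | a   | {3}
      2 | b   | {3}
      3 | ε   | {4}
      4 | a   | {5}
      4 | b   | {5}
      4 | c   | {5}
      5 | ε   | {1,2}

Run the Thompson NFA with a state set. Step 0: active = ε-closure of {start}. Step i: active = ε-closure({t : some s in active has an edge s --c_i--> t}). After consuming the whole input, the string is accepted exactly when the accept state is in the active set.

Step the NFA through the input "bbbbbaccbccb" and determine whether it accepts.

start: ε-closure({0}) = {0,2}
'b' @ 1: {3,4}
'b' @ 2: {1,2,5}  (accept∈set)
'b' @ 3: {3,4}
'b' @ 4: {1,2,5}  (accept∈set)
'b' @ 5: {3,4}
'a' @ 6: {1,2,5}  (accept∈set)
'c' @ 7: {}  — dead — no transitions
rest 'cbccb' ignored (set empty)
final: {}; accept 1 not in set

Answer: REJECT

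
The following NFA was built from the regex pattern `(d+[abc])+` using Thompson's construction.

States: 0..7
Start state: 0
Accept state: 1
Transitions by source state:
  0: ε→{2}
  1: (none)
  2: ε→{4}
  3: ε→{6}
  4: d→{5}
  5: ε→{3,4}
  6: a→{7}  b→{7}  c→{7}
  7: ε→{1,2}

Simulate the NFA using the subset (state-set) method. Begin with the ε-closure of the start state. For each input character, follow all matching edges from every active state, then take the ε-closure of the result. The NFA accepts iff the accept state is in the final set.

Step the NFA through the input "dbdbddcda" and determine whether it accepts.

Answer: ACCEPT

Steps:
start: ε-closure({0}) = {0,2,4}
'd' @ 1: {3,4,5,6}
'b' @ 2: {1,2,4,7}  (accept∈set)
'd' @ 3: {3,4,5,6}
'b' @ 4: {1,2,4,7}  (accept∈set)
'd' @ 5: {3,4,5,6}
'd' @ 6: {3,4,5,6}
'c' @ 7: {1,2,4,7}  (accept∈set)
'd' @ 8: {3,4,5,6}
'a' @ 9: {1,2,4,7}  (accept∈set)
end set {1,2,4,7} — state 1 in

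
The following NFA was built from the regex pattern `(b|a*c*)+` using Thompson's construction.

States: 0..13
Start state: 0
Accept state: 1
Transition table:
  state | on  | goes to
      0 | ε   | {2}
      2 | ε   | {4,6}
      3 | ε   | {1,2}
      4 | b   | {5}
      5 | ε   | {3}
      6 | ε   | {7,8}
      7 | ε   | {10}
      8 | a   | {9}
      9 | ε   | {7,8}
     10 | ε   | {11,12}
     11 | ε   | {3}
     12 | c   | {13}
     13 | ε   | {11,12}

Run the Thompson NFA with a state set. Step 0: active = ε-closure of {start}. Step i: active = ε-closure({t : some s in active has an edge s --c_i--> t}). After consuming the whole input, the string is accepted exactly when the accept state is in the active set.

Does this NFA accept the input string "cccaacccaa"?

S₀ = ε-closure({0}) = {0,1,2,3,4,6,7,8,10,11,12}
'c' @ 1: {1,2,3,4,6,7,8,10,11,12,13}  (accept∈set)
'c' @ 2: {1,2,3,4,6,7,8,10,11,12,13}  (accept∈set)
'c' @ 3: {1,2,3,4,6,7,8,10,11,12,13}  (accept∈set)
'a' @ 4: {1,2,3,4,6,7,8,9,10,11,12}  (accept∈set)
'a' @ 5: {1,2,3,4,6,7,8,9,10,11,12}  (accept∈set)
'c' @ 6: {1,2,3,4,6,7,8,10,11,12,13}  (accept∈set)
'c' @ 7: {1,2,3,4,6,7,8,10,11,12,13}  (accept∈set)
'c' @ 8: {1,2,3,4,6,7,8,10,11,12,13}  (accept∈set)
'a' @ 9: {1,2,3,4,6,7,8,9,10,11,12}  (accept∈set)
'a' @ 10: {1,2,3,4,6,7,8,9,10,11,12}  (accept∈set)
after full input: {1,2,3,4,6,7,8,9,10,11,12}  (accept=1 in)

Answer: ACCEPT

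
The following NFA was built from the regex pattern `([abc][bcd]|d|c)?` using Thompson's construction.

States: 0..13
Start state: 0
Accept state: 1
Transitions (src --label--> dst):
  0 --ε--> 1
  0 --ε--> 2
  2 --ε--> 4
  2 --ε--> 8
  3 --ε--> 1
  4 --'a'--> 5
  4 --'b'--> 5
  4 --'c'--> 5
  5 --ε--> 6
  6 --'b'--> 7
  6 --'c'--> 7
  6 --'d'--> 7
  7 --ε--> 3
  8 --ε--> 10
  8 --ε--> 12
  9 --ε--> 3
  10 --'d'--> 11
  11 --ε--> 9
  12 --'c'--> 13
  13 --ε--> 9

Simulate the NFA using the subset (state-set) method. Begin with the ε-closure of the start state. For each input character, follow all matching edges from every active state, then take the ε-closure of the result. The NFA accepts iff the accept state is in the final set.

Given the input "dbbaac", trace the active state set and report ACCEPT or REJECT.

Answer: REJECT

Trace:
initial (ε-close {0}): {0,1,2,4,8,10,12}
'd' @ 1: {1,3,9,11}  (accept∈set)
'b' @ 2: {}  — state set empty
rest 'baac' ignored (set empty)
after full input: {}  (accept=1 not in)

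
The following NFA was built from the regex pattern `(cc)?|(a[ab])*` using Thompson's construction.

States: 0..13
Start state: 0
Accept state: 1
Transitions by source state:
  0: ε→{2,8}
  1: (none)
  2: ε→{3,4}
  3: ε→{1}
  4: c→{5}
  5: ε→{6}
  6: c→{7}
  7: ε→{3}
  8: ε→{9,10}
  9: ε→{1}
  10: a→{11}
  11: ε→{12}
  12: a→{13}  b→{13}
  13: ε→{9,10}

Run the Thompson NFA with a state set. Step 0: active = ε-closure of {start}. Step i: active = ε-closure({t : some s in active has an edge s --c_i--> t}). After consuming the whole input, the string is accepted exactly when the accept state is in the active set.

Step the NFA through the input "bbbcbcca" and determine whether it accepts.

Answer: REJECT

Steps:
start: ε-closure({0}) = {0,1,2,3,4,8,9,10}
'b' @ 1: {}  — state set empty
rest 'bbcbcca' ignored (set empty)
end set {} — state 1 not in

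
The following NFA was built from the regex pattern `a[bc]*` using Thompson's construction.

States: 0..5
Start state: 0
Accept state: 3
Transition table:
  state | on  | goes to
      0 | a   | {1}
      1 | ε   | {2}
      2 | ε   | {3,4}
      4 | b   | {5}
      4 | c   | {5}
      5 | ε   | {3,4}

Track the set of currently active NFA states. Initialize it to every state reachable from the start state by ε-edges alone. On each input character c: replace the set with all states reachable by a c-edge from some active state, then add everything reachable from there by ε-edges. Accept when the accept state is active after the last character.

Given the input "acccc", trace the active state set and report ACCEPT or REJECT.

S₀ = ε-closure({0}) = {0}
'a' @ 1: {1,2,3,4}  [accepting]
'c' @ 2: {3,4,5}  [accepting]
'c' @ 3: {3,4,5}  [accepting]
'c' @ 4: {3,4,5}  [accepting]
'c' @ 5: {3,4,5}  [accepting]
after full input: {3,4,5}  (accept=3 in)

Answer: ACCEPT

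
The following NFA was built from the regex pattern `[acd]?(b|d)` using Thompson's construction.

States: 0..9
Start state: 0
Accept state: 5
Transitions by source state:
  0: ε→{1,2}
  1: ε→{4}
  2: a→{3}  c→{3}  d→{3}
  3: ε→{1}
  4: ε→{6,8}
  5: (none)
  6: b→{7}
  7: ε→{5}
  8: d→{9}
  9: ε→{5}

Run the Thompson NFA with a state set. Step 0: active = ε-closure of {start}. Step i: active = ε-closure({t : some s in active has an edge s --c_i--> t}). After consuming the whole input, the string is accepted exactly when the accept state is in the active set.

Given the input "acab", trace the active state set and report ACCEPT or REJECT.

Answer: REJECT

Steps:
start: ε-closure({0}) = {0,1,2,4,6,8}
'a' @ 1: {1,3,4,6,8}
'c' @ 2: {}  — state set empty
rest 'ab' ignored (set empty)
end set {} — state 5 not in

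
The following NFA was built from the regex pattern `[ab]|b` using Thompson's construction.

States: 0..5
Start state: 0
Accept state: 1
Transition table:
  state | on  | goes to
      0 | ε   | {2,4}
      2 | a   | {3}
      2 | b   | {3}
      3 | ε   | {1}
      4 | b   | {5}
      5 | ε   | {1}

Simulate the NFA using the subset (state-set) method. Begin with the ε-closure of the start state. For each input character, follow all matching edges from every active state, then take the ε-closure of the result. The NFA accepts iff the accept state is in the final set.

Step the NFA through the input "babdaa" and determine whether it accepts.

Answer: REJECT

Trace:
S₀ = ε-closure({0}) = {0,2,4}
'b' @ 1: {1,3,5}  ✓accept
'a' @ 2: {}  — state set empty
rest 'bdaa' ignored (set empty)
end set {} — state 1 not in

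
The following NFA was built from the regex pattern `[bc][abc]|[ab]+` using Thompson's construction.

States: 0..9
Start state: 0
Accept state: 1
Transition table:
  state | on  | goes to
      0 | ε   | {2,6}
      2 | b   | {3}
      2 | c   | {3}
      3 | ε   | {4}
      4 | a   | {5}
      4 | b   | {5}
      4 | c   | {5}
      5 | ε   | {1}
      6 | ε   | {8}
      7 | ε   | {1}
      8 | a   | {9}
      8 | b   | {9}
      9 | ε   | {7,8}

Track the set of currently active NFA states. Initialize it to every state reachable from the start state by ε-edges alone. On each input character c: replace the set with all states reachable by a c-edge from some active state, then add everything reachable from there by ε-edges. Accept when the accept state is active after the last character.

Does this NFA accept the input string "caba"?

start: ε-closure({0}) = {0,2,6,8}
'c' @ 1: {3,4}
'a' @ 2: {1,5}  [accepting]
'b' @ 3: {}  — no active states
rest 'a' ignored (set empty)
end set {} — state 1 not in

Answer: REJECT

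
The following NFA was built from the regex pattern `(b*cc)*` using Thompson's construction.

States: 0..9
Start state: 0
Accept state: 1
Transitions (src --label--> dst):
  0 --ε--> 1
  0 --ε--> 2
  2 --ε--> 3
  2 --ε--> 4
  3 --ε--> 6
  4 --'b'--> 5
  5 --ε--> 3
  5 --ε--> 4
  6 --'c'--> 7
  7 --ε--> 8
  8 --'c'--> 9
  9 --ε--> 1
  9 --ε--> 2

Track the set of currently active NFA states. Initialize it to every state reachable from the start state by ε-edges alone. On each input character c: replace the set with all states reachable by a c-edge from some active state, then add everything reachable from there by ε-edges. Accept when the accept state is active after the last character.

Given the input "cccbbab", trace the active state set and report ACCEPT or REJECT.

initial (ε-close {0}): {0,1,2,3,4,6}
'c' @ 1: {7,8}
'c' @ 2: {1,2,3,4,6,9}  [accepting]
'c' @ 3: {7,8}
'b' @ 4: {}  — dead — no transitions
rest 'bab' ignored (set empty)
after full input: {}  (accept=1 not in)

Answer: REJECT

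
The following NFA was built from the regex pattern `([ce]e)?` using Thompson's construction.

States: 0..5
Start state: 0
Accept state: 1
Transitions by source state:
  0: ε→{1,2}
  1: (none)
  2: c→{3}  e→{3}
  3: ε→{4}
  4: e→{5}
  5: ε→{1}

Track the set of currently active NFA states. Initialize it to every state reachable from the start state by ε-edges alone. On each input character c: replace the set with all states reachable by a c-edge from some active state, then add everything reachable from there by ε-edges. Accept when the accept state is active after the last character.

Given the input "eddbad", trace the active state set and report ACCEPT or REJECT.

start: ε-closure({0}) = {0,1,2}
'e' @ 1: {3,4}
'd' @ 2: {}  — dead — no transitions
rest 'dbad' ignored (set empty)
after full input: {}  (accept=1 not in)

Answer: REJECT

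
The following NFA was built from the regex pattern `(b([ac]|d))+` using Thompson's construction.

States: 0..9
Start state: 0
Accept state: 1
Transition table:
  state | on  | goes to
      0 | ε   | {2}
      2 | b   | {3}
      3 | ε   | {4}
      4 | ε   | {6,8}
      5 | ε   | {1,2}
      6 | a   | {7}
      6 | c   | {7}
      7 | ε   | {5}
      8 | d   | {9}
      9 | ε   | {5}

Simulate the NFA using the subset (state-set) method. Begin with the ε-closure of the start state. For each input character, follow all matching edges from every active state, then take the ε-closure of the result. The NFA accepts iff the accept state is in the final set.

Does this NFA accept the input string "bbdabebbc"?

Answer: REJECT

Derivation:
initial (ε-close {0}): {0,2}
'b' @ 1: {3,4,6,8}
'b' @ 2: {}  — dead — no transitions
rest 'dabebbc' ignored (set empty)
after full input: {}  (accept=1 not in)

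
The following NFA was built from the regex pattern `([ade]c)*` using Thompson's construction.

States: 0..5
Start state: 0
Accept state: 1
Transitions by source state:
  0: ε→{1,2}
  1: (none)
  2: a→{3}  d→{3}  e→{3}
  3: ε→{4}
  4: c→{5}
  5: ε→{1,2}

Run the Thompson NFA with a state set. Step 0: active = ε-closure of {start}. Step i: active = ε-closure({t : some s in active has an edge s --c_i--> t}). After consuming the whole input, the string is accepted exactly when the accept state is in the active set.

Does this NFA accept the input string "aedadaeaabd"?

start: ε-closure({0}) = {0,1,2}
'a' @ 1: {3,4}
'e' @ 2: {}  — no active states
rest 'dadaeaabd' ignored (set empty)
after full input: {}  (accept=1 not in)

Answer: REJECT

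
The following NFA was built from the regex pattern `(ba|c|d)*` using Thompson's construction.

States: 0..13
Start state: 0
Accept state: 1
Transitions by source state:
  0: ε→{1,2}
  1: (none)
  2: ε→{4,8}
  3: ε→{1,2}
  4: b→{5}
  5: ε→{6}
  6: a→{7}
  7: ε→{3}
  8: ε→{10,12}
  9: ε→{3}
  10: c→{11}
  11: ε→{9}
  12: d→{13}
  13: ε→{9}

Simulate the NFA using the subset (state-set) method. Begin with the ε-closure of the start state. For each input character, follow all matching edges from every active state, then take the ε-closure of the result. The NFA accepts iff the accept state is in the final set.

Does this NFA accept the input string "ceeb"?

start: ε-closure({0}) = {0,1,2,4,8,10,12}
'c' @ 1: {1,2,3,4,8,9,10,11,12}  ✓accept
'e' @ 2: {}  — state set empty
rest 'eb' ignored (set empty)
after full input: {}  (accept=1 not in)

Answer: REJECT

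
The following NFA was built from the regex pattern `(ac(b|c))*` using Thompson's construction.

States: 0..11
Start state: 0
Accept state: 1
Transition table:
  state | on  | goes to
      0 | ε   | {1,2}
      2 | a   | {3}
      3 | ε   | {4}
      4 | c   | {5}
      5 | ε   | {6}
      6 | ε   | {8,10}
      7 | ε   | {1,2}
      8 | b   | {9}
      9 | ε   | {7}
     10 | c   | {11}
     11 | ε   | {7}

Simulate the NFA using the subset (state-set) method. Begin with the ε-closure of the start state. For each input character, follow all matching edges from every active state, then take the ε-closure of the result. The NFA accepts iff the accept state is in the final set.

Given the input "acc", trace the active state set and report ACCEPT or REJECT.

initial (ε-close {0}): {0,1,2}
'a' @ 1: {3,4}
'c' @ 2: {5,6,8,10}
'c' @ 3: {1,2,7,11}  (accept∈set)
end set {1,2,7,11} — state 1 in

Answer: ACCEPT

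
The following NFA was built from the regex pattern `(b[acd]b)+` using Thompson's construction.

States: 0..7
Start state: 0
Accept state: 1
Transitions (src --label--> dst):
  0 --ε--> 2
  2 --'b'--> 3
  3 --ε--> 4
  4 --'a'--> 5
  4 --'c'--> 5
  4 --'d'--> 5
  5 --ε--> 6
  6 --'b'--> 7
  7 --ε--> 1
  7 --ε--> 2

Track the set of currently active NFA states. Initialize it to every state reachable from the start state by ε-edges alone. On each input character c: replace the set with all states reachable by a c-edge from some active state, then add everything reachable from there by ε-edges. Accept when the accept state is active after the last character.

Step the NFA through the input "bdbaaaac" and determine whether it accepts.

Answer: REJECT

Trace:
S₀ = ε-closure({0}) = {0,2}
'b' @ 1: {3,4}
'd' @ 2: {5,6}
'b' @ 3: {1,2,7}  [accepting]
'a' @ 4: {}  — dead — no transitions
rest 'aaac' ignored (set empty)
final: {}; accept 1 not in set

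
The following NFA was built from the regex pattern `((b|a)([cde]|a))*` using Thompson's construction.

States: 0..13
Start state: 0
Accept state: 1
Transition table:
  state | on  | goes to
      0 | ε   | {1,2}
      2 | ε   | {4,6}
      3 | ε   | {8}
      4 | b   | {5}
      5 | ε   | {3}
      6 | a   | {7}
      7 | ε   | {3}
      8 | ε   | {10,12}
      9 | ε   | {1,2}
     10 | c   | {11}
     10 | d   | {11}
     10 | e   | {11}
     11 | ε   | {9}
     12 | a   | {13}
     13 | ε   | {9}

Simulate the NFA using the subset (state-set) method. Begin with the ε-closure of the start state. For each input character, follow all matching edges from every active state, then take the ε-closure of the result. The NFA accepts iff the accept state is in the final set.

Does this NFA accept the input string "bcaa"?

Answer: ACCEPT

Trace:
initial (ε-close {0}): {0,1,2,4,6}
'b' @ 1: {3,5,8,10,12}
'c' @ 2: {1,2,4,6,9,11}  (accept∈set)
'a' @ 3: {3,7,8,10,12}
'a' @ 4: {1,2,4,6,9,13}  (accept∈set)
after full input: {1,2,4,6,9,13}  (accept=1 in)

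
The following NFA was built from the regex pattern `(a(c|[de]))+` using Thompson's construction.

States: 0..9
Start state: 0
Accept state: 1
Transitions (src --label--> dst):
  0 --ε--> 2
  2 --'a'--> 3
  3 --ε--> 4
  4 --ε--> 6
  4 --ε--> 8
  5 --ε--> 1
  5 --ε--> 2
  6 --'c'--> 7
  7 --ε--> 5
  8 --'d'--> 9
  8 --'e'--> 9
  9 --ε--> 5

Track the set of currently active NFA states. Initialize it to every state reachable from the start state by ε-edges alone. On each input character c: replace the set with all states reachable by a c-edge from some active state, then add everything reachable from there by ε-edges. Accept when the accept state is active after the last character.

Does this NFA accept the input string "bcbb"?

start: ε-closure({0}) = {0,2}
'b' @ 1: {}  — no active states
rest 'cbb' ignored (set empty)
final: {}; accept 1 not in set

Answer: REJECT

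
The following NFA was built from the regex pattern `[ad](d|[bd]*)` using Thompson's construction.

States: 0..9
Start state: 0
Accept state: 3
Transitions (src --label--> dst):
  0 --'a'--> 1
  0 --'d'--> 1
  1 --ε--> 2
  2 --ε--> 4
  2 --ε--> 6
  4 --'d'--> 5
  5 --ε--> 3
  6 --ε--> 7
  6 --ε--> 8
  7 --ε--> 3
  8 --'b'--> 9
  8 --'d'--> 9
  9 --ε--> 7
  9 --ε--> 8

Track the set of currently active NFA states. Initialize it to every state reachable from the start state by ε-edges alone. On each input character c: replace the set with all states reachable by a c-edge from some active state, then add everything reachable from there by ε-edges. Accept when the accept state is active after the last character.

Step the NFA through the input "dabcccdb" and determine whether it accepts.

S₀ = ε-closure({0}) = {0}
'd' @ 1: {1,2,3,4,6,7,8}  ✓accept
'a' @ 2: {}  — no active states
rest 'bcccdb' ignored (set empty)
end set {} — state 3 not in

Answer: REJECT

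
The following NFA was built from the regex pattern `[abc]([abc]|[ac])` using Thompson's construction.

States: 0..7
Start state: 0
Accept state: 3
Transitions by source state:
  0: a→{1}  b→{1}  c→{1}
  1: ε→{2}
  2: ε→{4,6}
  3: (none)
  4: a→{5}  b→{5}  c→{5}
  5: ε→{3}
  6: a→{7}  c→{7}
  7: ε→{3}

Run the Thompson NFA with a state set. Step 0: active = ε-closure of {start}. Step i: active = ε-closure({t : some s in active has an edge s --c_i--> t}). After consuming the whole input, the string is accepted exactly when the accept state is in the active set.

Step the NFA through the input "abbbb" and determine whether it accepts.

Answer: REJECT

Trace:
S₀ = ε-closure({0}) = {0}
'a' @ 1: {1,2,4,6}
'b' @ 2: {3,5}  [accepting]
'b' @ 3: {}  — dead — no transitions
rest 'bb' ignored (set empty)
after full input: {}  (accept=3 not in)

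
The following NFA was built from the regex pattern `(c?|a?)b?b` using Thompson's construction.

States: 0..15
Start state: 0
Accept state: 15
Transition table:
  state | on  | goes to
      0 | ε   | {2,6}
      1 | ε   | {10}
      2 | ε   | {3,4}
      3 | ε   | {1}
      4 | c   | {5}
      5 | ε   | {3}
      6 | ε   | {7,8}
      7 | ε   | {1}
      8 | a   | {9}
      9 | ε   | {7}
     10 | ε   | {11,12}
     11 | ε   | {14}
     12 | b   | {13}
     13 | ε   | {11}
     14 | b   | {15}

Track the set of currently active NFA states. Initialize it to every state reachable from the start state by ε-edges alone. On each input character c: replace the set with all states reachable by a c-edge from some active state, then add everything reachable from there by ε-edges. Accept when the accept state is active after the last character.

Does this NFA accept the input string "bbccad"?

start: ε-closure({0}) = {0,1,2,3,4,6,7,8,10,11,12,14}
'b' @ 1: {11,13,14,15}  ✓accept
'b' @ 2: {15}  ✓accept
'c' @ 3: {}  — state set empty
rest 'cad' ignored (set empty)
after full input: {}  (accept=15 not in)

Answer: REJECT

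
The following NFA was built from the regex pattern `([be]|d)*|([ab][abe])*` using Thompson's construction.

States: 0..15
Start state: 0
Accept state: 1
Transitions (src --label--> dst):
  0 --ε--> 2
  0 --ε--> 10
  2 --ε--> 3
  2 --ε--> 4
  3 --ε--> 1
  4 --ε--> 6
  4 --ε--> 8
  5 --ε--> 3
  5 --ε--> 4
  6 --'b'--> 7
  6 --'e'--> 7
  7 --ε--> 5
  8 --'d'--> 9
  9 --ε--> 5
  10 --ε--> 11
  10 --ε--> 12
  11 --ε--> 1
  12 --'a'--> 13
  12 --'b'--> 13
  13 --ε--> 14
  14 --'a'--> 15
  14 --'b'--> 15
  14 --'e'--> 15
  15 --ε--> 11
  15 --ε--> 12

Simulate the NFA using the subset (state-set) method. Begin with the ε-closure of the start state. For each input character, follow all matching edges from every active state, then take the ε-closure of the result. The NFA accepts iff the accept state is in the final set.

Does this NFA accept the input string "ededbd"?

Answer: ACCEPT

Trace:
start: ε-closure({0}) = {0,1,2,3,4,6,8,10,11,12}
'e' @ 1: {1,3,4,5,6,7,8}  ✓accept
'd' @ 2: {1,3,4,5,6,8,9}  ✓accept
'e' @ 3: {1,3,4,5,6,7,8}  ✓accept
'd' @ 4: {1,3,4,5,6,8,9}  ✓accept
'b' @ 5: {1,3,4,5,6,7,8}  ✓accept
'd' @ 6: {1,3,4,5,6,8,9}  ✓accept
end set {1,3,4,5,6,8,9} — state 1 in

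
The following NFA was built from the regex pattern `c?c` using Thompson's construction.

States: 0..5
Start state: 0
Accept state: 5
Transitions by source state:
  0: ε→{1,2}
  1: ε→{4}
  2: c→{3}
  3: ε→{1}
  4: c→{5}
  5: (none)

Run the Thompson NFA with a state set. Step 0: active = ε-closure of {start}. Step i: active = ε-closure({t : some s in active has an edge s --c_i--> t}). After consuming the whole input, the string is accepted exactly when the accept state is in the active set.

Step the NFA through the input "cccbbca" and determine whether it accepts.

Answer: REJECT

Steps:
start: ε-closure({0}) = {0,1,2,4}
'c' @ 1: {1,3,4,5}  (accept∈set)
'c' @ 2: {5}  (accept∈set)
'c' @ 3: {}  — state set empty
rest 'bbca' ignored (set empty)
after full input: {}  (accept=5 not in)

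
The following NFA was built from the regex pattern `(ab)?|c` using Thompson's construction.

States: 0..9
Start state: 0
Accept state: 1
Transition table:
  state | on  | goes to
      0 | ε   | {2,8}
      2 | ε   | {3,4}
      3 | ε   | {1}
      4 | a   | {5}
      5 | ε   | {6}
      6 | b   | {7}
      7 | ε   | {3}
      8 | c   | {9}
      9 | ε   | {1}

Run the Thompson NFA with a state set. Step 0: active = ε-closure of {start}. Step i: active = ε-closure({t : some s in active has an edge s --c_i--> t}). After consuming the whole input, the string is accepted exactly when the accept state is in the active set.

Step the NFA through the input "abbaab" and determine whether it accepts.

Answer: REJECT

Steps:
start: ε-closure({0}) = {0,1,2,3,4,8}
'a' @ 1: {5,6}
'b' @ 2: {1,3,7}  (accept∈set)
'b' @ 3: {}  — state set empty
rest 'aab' ignored (set empty)
final: {}; accept 1 not in set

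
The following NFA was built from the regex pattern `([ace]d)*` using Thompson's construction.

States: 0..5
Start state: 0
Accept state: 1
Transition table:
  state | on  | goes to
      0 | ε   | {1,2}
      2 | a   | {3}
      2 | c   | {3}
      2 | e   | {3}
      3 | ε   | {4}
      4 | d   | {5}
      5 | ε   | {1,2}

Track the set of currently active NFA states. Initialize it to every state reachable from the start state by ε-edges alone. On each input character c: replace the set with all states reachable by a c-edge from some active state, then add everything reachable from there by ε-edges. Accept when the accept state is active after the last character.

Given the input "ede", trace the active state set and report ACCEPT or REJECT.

start: ε-closure({0}) = {0,1,2}
'e' @ 1: {3,4}
'd' @ 2: {1,2,5}  (accept∈set)
'e' @ 3: {3,4}
end set {3,4} — state 1 not in

Answer: REJECT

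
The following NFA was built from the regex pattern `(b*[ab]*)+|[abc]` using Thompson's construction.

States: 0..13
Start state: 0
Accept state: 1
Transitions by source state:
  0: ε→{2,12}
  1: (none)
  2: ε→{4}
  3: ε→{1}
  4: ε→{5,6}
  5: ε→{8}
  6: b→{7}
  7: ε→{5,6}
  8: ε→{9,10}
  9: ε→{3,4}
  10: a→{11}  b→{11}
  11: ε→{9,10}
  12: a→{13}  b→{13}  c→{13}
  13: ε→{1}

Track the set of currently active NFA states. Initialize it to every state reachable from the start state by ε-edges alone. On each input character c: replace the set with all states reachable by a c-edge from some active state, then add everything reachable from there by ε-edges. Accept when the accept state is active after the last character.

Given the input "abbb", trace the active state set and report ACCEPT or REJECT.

S₀ = ε-closure({0}) = {0,1,2,3,4,5,6,8,9,10,12}
'a' @ 1: {1,3,4,5,6,8,9,10,11,13}  ✓accept
'b' @ 2: {1,3,4,5,6,7,8,9,10,11}  ✓accept
'b' @ 3: {1,3,4,5,6,7,8,9,10,11}  ✓accept
'b' @ 4: {1,3,4,5,6,7,8,9,10,11}  ✓accept
final: {1,3,4,5,6,7,8,9,10,11}; accept 1 in set

Answer: ACCEPT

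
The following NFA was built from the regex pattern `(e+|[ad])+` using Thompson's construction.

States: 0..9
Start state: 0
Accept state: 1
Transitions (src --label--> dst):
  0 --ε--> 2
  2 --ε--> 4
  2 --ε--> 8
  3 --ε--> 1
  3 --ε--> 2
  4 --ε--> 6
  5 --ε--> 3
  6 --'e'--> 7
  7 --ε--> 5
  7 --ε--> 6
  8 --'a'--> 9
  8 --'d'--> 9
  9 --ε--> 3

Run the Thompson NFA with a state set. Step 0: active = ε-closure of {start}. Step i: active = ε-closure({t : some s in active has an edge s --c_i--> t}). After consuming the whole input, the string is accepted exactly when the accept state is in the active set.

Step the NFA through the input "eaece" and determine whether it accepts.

S₀ = ε-closure({0}) = {0,2,4,6,8}
'e' @ 1: {1,2,3,4,5,6,7,8}  ✓accept
'a' @ 2: {1,2,3,4,6,8,9}  ✓accept
'e' @ 3: {1,2,3,4,5,6,7,8}  ✓accept
'c' @ 4: {}  — no active states
rest 'e' ignored (set empty)
final: {}; accept 1 not in set

Answer: REJECT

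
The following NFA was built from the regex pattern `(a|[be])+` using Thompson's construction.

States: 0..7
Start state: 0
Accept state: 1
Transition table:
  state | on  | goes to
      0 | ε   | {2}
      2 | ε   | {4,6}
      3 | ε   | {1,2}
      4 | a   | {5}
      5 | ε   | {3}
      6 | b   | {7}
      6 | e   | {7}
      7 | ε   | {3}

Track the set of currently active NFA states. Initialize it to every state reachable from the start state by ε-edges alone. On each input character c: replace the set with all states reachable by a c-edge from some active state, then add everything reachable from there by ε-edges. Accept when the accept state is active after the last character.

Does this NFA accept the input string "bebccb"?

Answer: REJECT

Trace:
initial (ε-close {0}): {0,2,4,6}
'b' @ 1: {1,2,3,4,6,7}  ✓accept
'e' @ 2: {1,2,3,4,6,7}  ✓accept
'b' @ 3: {1,2,3,4,6,7}  ✓accept
'c' @ 4: {}  — state set empty
rest 'cb' ignored (set empty)
after full input: {}  (accept=1 not in)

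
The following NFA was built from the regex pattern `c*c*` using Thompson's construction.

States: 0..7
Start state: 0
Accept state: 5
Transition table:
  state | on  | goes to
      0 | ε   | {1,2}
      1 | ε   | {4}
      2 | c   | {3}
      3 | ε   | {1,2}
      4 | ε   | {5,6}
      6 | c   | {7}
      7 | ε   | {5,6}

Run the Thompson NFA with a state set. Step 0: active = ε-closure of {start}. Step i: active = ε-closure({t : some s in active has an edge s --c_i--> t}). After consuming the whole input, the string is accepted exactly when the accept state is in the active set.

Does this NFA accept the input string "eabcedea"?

S₀ = ε-closure({0}) = {0,1,2,4,5,6}
'e' @ 1: {}  — dead — no transitions
rest 'abcedea' ignored (set empty)
final: {}; accept 5 not in set

Answer: REJECT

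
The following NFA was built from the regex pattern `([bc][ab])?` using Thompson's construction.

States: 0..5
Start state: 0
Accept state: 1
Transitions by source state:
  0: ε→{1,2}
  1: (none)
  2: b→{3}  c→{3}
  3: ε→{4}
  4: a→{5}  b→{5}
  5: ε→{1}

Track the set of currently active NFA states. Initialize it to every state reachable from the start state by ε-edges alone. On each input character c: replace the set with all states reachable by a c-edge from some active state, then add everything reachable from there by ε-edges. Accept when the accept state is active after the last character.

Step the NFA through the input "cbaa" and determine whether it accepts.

start: ε-closure({0}) = {0,1,2}
'c' @ 1: {3,4}
'b' @ 2: {1,5}  (accept∈set)
'a' @ 3: {}  — dead — no transitions
rest 'a' ignored (set empty)
final: {}; accept 1 not in set

Answer: REJECT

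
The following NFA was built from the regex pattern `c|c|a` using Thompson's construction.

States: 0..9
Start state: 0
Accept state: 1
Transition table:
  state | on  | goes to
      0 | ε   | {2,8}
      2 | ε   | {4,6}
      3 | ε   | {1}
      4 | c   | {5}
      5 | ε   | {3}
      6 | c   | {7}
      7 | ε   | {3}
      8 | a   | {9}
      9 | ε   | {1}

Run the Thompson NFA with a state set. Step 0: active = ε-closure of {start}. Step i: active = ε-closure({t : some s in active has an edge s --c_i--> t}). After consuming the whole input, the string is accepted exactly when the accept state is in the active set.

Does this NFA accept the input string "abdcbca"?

Answer: REJECT

Trace:
start: ε-closure({0}) = {0,2,4,6,8}
'a' @ 1: {1,9}  (accept∈set)
'b' @ 2: {}  — dead — no transitions
rest 'dcbca' ignored (set empty)
end set {} — state 1 not in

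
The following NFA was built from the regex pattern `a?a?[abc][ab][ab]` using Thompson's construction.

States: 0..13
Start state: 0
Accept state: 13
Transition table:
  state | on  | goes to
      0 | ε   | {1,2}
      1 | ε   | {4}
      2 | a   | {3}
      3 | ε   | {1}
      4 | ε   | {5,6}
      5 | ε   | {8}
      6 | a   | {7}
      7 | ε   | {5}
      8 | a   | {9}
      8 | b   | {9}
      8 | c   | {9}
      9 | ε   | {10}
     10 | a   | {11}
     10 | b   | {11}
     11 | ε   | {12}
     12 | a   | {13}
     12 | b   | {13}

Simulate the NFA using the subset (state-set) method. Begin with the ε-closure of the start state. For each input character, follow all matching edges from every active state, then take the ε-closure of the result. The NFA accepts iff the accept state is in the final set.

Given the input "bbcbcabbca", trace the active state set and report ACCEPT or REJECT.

Answer: REJECT

Steps:
initial (ε-close {0}): {0,1,2,4,5,6,8}
'b' @ 1: {9,10}
'b' @ 2: {11,12}
'c' @ 3: {}  — dead — no transitions
rest 'bcabbca' ignored (set empty)
final: {}; accept 13 not in set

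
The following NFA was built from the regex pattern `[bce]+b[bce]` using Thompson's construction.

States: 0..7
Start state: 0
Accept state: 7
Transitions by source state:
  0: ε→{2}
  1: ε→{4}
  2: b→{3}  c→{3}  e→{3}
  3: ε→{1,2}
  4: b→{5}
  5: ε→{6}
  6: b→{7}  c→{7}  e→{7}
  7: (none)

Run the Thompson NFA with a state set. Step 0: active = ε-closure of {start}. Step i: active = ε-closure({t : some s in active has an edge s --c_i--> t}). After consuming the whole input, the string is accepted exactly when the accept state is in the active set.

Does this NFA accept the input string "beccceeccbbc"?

initial (ε-close {0}): {0,2}
'b' @ 1: {1,2,3,4}
'e' @ 2: {1,2,3,4}
'c' @ 3: {1,2,3,4}
'c' @ 4: {1,2,3,4}
'c' @ 5: {1,2,3,4}
'e' @ 6: {1,2,3,4}
'e' @ 7: {1,2,3,4}
'c' @ 8: {1,2,3,4}
'c' @ 9: {1,2,3,4}
'b' @ 10: {1,2,3,4,5,6}
'b' @ 11: {1,2,3,4,5,6,7}  [accepting]
'c' @ 12: {1,2,3,4,7}  [accepting]
after full input: {1,2,3,4,7}  (accept=7 in)

Answer: ACCEPT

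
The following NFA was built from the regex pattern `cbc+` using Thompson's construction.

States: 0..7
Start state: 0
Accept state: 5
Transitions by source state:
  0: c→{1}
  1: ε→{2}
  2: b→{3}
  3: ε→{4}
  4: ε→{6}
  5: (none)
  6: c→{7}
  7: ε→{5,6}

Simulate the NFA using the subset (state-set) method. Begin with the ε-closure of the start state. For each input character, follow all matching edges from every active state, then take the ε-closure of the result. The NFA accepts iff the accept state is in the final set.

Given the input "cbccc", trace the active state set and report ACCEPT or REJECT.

initial (ε-close {0}): {0}
'c' @ 1: {1,2}
'b' @ 2: {3,4,6}
'c' @ 3: {5,6,7}  [accepting]
'c' @ 4: {5,6,7}  [accepting]
'c' @ 5: {5,6,7}  [accepting]
after full input: {5,6,7}  (accept=5 in)

Answer: ACCEPT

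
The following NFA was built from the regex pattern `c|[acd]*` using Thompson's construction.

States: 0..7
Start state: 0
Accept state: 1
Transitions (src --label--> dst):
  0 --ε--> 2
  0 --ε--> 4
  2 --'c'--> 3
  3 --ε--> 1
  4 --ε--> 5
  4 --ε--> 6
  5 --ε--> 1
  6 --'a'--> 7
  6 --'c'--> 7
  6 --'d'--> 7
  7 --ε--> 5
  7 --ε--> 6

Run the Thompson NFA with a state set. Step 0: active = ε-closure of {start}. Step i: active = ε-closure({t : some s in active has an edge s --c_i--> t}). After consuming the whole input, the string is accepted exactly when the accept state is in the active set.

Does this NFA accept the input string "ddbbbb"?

start: ε-closure({0}) = {0,1,2,4,5,6}
'd' @ 1: {1,5,6,7}  ✓accept
'd' @ 2: {1,5,6,7}  ✓accept
'b' @ 3: {}  — no active states
rest 'bbb' ignored (set empty)
final: {}; accept 1 not in set

Answer: REJECT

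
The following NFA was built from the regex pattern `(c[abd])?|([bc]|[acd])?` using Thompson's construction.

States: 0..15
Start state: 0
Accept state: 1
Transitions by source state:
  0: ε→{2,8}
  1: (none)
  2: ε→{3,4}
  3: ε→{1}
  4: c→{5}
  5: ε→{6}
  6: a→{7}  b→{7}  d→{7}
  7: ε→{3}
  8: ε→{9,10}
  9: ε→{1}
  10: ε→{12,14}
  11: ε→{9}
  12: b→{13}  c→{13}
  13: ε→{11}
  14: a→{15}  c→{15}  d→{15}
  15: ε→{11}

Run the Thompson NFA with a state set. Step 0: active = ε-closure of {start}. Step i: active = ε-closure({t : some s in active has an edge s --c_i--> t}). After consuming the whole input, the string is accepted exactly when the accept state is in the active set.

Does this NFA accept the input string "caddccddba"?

Answer: REJECT

Trace:
S₀ = ε-closure({0}) = {0,1,2,3,4,8,9,10,12,14}
'c' @ 1: {1,5,6,9,11,13,15}  (accept∈set)
'a' @ 2: {1,3,7}  (accept∈set)
'd' @ 3: {}  — dead — no transitions
rest 'dccddba' ignored (set empty)
end set {} — state 1 not in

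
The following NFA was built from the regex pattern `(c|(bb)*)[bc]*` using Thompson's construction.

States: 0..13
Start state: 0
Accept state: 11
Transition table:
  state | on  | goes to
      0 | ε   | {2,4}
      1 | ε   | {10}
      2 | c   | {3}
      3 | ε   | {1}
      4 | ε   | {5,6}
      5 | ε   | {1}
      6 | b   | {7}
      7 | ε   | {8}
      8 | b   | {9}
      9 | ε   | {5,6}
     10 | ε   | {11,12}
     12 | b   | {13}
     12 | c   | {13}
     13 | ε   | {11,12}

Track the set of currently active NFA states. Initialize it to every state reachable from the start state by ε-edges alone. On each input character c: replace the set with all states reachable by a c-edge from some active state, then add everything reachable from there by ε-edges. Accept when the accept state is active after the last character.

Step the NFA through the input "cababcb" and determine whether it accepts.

initial (ε-close {0}): {0,1,2,4,5,6,10,11,12}
'c' @ 1: {1,3,10,11,12,13}  [accepting]
'a' @ 2: {}  — no active states
rest 'babcb' ignored (set empty)
after full input: {}  (accept=11 not in)

Answer: REJECT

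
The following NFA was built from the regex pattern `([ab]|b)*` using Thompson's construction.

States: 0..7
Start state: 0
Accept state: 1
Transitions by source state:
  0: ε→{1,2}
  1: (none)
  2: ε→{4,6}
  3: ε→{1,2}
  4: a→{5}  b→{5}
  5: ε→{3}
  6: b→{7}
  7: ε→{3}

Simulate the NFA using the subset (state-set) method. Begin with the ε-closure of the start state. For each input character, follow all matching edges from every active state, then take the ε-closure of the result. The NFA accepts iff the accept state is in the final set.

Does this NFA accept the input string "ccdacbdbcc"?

start: ε-closure({0}) = {0,1,2,4,6}
'c' @ 1: {}  — state set empty
rest 'cdacbdbcc' ignored (set empty)
after full input: {}  (accept=1 not in)

Answer: REJECT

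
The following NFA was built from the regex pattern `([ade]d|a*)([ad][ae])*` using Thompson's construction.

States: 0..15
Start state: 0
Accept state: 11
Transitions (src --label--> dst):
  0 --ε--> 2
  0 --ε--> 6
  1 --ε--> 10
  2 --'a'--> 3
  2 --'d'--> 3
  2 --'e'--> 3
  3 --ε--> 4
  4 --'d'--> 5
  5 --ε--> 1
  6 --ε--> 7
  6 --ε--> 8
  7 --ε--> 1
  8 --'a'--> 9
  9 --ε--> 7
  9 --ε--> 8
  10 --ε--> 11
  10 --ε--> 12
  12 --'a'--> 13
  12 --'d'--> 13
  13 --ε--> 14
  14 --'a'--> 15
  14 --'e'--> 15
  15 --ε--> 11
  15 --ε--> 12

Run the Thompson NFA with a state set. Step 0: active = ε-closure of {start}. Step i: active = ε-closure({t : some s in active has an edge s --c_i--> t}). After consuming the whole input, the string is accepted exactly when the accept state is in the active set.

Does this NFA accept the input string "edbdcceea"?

initial (ε-close {0}): {0,1,2,6,7,8,10,11,12}
'e' @ 1: {3,4}
'd' @ 2: {1,5,10,11,12}  [accepting]
'b' @ 3: {}  — dead — no transitions
rest 'dcceea' ignored (set empty)
final: {}; accept 11 not in set

Answer: REJECT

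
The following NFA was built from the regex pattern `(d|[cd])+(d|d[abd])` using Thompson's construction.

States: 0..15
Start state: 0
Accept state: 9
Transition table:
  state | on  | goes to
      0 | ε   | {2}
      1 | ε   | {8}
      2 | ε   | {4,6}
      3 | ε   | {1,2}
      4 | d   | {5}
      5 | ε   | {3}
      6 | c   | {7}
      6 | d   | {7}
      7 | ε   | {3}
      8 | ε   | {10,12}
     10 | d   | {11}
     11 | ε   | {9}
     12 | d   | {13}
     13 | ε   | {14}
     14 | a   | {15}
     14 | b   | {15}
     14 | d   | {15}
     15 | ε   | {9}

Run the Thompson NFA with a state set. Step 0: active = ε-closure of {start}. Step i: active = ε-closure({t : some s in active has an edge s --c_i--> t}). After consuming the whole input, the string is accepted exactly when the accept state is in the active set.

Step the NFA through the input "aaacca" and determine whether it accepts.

Answer: REJECT

Trace:
S₀ = ε-closure({0}) = {0,2,4,6}
'a' @ 1: {}  — state set empty
rest 'aacca' ignored (set empty)
final: {}; accept 9 not in set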